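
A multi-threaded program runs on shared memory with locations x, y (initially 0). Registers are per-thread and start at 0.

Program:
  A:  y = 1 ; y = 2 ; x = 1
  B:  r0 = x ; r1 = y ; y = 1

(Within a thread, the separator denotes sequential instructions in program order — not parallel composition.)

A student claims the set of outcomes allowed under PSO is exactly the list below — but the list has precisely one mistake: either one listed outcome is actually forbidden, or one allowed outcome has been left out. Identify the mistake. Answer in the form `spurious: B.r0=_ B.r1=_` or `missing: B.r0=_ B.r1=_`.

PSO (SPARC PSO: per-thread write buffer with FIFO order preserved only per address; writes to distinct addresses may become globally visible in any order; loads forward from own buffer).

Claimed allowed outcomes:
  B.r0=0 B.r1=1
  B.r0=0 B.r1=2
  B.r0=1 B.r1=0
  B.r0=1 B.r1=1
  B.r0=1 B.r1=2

missing: B.r0=0 B.r1=0

outcome vector order: (B.r0,B.r1)
under PSO → <0 0>; <0 1>; <0 2>; <1 0>; <1 1>; <1 2>
PSO∖claimed = {<0 0>}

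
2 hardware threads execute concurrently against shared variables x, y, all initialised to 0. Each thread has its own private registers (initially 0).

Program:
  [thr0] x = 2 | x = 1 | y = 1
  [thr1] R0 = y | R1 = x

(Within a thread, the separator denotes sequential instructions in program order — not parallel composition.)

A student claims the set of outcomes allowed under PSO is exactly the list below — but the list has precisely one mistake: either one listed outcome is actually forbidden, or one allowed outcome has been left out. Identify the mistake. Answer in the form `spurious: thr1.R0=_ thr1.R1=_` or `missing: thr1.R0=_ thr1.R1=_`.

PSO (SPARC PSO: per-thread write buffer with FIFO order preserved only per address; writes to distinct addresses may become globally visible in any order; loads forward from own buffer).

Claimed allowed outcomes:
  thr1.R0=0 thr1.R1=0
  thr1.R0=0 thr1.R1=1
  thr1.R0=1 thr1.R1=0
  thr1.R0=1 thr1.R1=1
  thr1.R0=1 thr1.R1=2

outcome vector order: (thr1.R0,thr1.R1)
PSO: 6 outcomes — {<0 0>, <0 1>, <0 2>, <1 0>, <1 1>, <1 2>}
PSO∖claimed = {<0 2>}

missing: thr1.R0=0 thr1.R1=2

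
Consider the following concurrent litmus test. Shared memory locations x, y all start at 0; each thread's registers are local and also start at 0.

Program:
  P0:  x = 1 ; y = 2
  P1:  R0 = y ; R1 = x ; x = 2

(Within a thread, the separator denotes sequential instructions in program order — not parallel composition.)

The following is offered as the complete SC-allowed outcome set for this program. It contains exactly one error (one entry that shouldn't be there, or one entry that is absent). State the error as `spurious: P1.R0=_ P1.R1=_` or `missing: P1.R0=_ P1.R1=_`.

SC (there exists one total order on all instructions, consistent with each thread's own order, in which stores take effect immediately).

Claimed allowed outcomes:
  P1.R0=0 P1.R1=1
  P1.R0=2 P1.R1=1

outcome vector order: (P1.R0,P1.R1)
SC: 3 outcomes — {0/0, 0/1, 2/1}
SC∖claimed = {0/0}

missing: P1.R0=0 P1.R1=0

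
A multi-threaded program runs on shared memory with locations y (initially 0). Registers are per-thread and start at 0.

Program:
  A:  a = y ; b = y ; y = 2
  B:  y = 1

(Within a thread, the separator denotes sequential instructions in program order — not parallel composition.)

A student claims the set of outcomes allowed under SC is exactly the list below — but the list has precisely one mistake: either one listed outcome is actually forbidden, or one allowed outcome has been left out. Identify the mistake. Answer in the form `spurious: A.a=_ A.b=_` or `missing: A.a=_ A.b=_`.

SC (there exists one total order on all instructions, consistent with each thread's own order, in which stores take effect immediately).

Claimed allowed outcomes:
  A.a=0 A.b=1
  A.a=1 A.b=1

outcome vector order: (A.a,A.b)
under SC → 00 01 11
SC∖claimed = {00}

missing: A.a=0 A.b=0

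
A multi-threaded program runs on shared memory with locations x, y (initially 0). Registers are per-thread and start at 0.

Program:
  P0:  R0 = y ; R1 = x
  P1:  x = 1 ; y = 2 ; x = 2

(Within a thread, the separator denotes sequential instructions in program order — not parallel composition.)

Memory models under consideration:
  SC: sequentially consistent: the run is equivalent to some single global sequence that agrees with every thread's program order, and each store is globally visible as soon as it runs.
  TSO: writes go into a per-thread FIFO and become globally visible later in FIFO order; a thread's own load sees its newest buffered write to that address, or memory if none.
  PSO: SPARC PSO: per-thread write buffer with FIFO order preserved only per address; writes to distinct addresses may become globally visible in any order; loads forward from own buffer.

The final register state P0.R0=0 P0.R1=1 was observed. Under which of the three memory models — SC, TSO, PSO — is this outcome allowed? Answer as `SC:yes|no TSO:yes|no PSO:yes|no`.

SC:yes TSO:yes PSO:yes

outcome vector order: (P0.R0,P0.R1)
under SC → (0,0); (0,1); (0,2); (2,1); (2,2)
under TSO → (0,0); (0,1); (0,2); (2,1); (2,2)
under PSO → (0,0); (0,1); (0,2); (2,0); (2,1); (2,2)
target (0,1) ∈ {SC,TSO,PSO}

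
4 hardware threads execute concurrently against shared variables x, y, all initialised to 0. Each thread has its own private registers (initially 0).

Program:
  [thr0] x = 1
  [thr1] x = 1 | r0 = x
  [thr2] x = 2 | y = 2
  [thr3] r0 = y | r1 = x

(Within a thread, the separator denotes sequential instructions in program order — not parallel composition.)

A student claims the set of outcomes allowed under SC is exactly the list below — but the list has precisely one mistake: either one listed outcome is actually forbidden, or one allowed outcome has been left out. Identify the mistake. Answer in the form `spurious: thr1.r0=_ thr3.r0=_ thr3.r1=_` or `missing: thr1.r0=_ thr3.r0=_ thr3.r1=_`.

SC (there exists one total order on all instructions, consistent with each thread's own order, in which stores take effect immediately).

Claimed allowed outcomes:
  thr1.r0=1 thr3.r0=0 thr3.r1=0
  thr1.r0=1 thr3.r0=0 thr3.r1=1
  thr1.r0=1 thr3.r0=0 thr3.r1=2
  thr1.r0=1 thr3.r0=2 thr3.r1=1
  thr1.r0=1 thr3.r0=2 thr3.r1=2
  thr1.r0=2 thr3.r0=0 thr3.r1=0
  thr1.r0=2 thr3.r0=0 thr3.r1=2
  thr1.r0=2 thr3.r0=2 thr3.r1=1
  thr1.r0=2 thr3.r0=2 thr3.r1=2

outcome vector order: (thr1.r0,thr3.r0,thr3.r1)
under SC → 1/0/0, 1/0/1, 1/0/2, 1/2/1, 1/2/2, 2/0/0, 2/0/1, 2/0/2, 2/2/1, 2/2/2
SC∖claimed = {2/0/1}

missing: thr1.r0=2 thr3.r0=0 thr3.r1=1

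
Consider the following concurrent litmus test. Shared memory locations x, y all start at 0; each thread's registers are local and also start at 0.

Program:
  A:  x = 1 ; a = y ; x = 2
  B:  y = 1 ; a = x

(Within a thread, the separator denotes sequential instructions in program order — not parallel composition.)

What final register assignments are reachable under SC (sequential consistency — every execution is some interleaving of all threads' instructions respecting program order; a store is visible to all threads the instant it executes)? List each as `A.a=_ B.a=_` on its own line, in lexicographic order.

A.a=0 B.a=1
A.a=0 B.a=2
A.a=1 B.a=0
A.a=1 B.a=1
A.a=1 B.a=2

outcome vector order: (A.a,B.a)
|SC outcomes| = 5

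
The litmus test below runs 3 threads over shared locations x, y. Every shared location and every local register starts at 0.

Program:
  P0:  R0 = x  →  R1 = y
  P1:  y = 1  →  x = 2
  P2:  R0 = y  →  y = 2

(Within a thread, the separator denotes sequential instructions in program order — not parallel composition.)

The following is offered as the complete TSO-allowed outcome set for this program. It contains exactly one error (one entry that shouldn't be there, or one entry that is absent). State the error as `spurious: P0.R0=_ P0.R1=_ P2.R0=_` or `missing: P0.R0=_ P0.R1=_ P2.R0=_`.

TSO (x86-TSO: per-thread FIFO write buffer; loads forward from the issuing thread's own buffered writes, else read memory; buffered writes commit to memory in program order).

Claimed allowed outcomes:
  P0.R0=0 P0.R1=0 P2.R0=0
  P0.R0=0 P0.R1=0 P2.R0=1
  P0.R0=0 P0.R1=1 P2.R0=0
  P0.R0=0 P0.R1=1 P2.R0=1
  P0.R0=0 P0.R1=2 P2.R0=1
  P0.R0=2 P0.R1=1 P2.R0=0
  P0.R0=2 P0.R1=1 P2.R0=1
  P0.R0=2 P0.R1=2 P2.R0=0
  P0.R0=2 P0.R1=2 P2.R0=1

missing: P0.R0=0 P0.R1=2 P2.R0=0

outcome vector order: (P0.R0,P0.R1,P2.R0)
under TSO → (0,0,0), (0,0,1), (0,1,0), (0,1,1), (0,2,0), (0,2,1), (2,1,0), (2,1,1), (2,2,0), (2,2,1)
TSO∖claimed = {(0,2,0)}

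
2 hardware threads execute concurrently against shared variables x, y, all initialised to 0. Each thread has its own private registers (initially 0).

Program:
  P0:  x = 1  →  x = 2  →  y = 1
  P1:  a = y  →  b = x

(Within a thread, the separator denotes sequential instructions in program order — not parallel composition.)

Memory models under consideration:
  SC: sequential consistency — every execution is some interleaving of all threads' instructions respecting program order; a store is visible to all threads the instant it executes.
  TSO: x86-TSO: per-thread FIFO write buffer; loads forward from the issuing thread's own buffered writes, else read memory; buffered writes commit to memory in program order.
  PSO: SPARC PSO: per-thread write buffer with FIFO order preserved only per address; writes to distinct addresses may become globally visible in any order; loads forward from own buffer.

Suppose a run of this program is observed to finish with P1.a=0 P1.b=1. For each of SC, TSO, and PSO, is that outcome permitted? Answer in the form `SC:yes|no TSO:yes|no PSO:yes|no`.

SC:yes TSO:yes PSO:yes

outcome vector order: (P1.a,P1.b)
SC: 4 outcomes — {00; 01; 02; 12}
TSO: 4 outcomes — {00; 01; 02; 12}
PSO: 6 outcomes — {00; 01; 02; 10; 11; 12}
target 01 ∈ {SC,TSO,PSO}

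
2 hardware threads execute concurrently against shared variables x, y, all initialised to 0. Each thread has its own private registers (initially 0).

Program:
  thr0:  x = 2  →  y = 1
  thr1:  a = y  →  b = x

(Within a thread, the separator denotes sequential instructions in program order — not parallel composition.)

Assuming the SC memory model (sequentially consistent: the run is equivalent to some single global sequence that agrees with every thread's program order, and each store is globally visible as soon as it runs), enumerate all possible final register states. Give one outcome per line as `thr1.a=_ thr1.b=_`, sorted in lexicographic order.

outcome vector order: (thr1.a,thr1.b)
|SC outcomes| = 3

thr1.a=0 thr1.b=0
thr1.a=0 thr1.b=2
thr1.a=1 thr1.b=2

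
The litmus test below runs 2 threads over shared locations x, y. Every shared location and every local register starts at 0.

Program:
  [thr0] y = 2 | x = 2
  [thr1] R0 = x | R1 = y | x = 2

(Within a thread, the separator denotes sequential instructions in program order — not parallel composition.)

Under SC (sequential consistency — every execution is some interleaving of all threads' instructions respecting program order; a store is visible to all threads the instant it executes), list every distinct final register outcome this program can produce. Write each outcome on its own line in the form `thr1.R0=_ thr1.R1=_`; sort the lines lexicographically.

thr1.R0=0 thr1.R1=0
thr1.R0=0 thr1.R1=2
thr1.R0=2 thr1.R1=2

outcome vector order: (thr1.R0,thr1.R1)
|SC outcomes| = 3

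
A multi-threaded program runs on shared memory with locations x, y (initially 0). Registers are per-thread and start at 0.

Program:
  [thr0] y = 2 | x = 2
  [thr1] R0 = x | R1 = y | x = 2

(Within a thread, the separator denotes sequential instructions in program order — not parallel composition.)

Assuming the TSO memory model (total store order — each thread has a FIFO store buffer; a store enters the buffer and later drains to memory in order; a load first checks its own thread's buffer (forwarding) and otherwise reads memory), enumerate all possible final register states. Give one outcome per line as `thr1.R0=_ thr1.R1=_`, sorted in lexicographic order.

outcome vector order: (thr1.R0,thr1.R1)
|TSO outcomes| = 3

thr1.R0=0 thr1.R1=0
thr1.R0=0 thr1.R1=2
thr1.R0=2 thr1.R1=2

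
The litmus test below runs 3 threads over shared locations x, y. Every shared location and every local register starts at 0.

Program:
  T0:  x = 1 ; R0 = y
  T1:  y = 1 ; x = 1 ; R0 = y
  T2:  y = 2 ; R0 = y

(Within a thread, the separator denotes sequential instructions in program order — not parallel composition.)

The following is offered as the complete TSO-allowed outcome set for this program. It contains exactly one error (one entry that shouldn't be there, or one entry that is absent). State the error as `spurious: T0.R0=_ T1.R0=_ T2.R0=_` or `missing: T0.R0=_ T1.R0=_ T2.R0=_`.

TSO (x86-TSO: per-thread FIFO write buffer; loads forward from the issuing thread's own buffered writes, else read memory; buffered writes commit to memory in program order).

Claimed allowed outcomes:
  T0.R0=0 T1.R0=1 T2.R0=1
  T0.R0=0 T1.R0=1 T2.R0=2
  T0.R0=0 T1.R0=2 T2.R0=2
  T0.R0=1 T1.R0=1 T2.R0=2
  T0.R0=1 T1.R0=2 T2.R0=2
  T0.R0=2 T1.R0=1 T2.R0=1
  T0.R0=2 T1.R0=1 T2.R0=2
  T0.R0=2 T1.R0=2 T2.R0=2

outcome vector order: (T0.R0,T1.R0,T2.R0)
TSO (9): <0 1 1>; <0 1 2>; <0 2 2>; <1 1 1>; <1 1 2>; <1 2 2>; <2 1 1>; <2 1 2>; <2 2 2>
TSO∖claimed = {<1 1 1>}

missing: T0.R0=1 T1.R0=1 T2.R0=1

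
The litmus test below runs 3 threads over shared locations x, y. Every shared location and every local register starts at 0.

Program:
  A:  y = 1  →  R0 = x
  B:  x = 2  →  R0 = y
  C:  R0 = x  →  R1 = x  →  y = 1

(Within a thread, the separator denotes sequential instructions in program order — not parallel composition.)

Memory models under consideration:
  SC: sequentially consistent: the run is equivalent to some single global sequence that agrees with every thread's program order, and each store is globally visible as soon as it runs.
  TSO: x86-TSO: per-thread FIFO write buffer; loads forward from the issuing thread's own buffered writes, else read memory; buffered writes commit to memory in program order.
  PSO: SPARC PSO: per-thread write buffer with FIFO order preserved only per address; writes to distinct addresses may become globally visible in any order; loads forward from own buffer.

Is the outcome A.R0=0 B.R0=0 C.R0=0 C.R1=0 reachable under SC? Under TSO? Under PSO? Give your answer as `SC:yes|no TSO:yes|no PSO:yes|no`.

SC:no TSO:yes PSO:yes

outcome vector order: (A.R0,B.R0,C.R0,C.R1)
[SC] allowed = {<0 1 0 0>; <0 1 0 2>; <0 1 2 2>; <2 0 0 0>; <2 0 0 2>; <2 0 2 2>; <2 1 0 0>; <2 1 0 2>; <2 1 2 2>}
[TSO] allowed = {<0 0 0 0>; <0 0 0 2>; <0 0 2 2>; <0 1 0 0>; <0 1 0 2>; <0 1 2 2>; <2 0 0 0>; <2 0 0 2>; <2 0 2 2>; <2 1 0 0>; <2 1 0 2>; <2 1 2 2>}
[PSO] allowed = {<0 0 0 0>; <0 0 0 2>; <0 0 2 2>; <0 1 0 0>; <0 1 0 2>; <0 1 2 2>; <2 0 0 0>; <2 0 0 2>; <2 0 2 2>; <2 1 0 0>; <2 1 0 2>; <2 1 2 2>}
target <0 0 0 0> ∈ {TSO,PSO}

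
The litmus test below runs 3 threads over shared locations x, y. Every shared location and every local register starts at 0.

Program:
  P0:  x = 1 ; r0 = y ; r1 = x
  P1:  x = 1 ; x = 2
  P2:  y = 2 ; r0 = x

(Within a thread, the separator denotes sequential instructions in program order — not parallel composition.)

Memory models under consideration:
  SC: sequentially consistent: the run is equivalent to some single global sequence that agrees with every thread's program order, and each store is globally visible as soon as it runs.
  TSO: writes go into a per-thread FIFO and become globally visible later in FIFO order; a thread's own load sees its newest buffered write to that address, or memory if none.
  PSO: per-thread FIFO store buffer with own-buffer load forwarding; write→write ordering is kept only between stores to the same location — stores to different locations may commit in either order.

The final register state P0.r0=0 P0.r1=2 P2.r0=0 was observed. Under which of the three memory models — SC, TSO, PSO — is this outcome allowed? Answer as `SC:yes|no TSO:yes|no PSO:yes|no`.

SC:no TSO:yes PSO:yes

outcome vector order: (P0.r0,P0.r1,P2.r0)
SC (10): (0,1,1); (0,1,2); (0,2,1); (0,2,2); (2,1,0); (2,1,1); (2,1,2); (2,2,0); (2,2,1); (2,2,2)
TSO (12): (0,1,0); (0,1,1); (0,1,2); (0,2,0); (0,2,1); (0,2,2); (2,1,0); (2,1,1); (2,1,2); (2,2,0); (2,2,1); (2,2,2)
PSO (12): (0,1,0); (0,1,1); (0,1,2); (0,2,0); (0,2,1); (0,2,2); (2,1,0); (2,1,1); (2,1,2); (2,2,0); (2,2,1); (2,2,2)
target (0,2,0) ∈ {TSO,PSO}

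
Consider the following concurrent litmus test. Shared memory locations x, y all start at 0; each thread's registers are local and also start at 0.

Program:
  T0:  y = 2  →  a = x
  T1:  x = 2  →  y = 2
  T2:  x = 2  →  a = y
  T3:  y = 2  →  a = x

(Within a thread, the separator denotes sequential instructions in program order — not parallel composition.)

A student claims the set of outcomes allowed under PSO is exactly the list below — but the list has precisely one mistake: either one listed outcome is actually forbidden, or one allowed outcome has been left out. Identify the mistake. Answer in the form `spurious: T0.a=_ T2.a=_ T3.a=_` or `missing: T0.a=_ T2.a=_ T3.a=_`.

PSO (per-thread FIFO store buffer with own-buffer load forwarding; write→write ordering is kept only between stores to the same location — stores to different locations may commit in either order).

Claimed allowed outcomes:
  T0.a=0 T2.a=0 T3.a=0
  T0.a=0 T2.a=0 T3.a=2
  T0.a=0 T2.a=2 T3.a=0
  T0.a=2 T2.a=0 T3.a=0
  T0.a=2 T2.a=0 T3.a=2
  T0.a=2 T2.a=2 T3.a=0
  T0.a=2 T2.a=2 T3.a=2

outcome vector order: (T0.a,T2.a,T3.a)
[PSO] allowed = {(0,0,0), (0,0,2), (0,2,0), (0,2,2), (2,0,0), (2,0,2), (2,2,0), (2,2,2)}
PSO∖claimed = {(0,2,2)}

missing: T0.a=0 T2.a=2 T3.a=2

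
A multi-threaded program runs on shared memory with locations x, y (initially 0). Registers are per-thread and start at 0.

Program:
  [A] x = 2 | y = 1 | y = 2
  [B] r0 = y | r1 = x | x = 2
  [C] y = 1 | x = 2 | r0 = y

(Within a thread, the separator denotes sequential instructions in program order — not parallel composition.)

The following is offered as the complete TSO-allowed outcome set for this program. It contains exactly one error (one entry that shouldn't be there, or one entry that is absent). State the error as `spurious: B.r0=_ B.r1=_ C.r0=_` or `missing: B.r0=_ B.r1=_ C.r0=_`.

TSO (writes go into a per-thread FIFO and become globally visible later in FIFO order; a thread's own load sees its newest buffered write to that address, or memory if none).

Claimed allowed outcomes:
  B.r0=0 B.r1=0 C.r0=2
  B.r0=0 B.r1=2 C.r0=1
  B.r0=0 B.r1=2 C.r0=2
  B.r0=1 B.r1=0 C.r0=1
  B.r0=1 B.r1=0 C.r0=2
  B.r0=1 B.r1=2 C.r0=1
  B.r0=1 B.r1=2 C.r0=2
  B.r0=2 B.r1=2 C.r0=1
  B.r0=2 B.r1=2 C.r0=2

missing: B.r0=0 B.r1=0 C.r0=1

outcome vector order: (B.r0,B.r1,C.r0)
[TSO] allowed = {<0 0 1> <0 0 2> <0 2 1> <0 2 2> <1 0 1> <1 0 2> <1 2 1> <1 2 2> <2 2 1> <2 2 2>}
TSO∖claimed = {<0 0 1>}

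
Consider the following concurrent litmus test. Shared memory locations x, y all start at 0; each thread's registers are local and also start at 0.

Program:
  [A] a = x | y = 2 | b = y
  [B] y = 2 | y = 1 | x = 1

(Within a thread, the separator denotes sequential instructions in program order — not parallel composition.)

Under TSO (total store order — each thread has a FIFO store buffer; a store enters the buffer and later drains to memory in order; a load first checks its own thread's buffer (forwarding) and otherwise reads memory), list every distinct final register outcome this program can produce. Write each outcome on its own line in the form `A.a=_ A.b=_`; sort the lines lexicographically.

A.a=0 A.b=1
A.a=0 A.b=2
A.a=1 A.b=2

outcome vector order: (A.a,A.b)
|TSO outcomes| = 3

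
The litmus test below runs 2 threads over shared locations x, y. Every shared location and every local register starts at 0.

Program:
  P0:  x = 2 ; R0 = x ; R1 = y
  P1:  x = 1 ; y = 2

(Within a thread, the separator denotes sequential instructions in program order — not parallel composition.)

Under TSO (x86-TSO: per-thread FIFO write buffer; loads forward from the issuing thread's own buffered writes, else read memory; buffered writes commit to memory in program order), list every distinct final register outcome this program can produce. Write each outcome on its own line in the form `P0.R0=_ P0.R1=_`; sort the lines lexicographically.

outcome vector order: (P0.R0,P0.R1)
|TSO outcomes| = 4

P0.R0=1 P0.R1=0
P0.R0=1 P0.R1=2
P0.R0=2 P0.R1=0
P0.R0=2 P0.R1=2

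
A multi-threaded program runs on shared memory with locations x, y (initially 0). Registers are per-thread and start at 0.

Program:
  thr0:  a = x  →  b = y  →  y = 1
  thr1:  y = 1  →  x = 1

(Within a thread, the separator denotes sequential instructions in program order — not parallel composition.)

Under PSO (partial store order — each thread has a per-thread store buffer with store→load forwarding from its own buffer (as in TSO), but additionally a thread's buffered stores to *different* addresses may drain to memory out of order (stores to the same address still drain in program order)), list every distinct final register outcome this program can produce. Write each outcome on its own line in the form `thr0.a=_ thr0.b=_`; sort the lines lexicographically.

thr0.a=0 thr0.b=0
thr0.a=0 thr0.b=1
thr0.a=1 thr0.b=0
thr0.a=1 thr0.b=1

outcome vector order: (thr0.a,thr0.b)
|PSO outcomes| = 4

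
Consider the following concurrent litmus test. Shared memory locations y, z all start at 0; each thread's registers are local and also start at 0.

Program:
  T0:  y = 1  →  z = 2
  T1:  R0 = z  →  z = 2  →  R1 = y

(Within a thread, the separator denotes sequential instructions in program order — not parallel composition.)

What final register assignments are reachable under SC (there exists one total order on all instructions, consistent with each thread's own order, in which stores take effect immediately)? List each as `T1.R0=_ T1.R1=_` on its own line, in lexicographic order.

outcome vector order: (T1.R0,T1.R1)
|SC outcomes| = 3

T1.R0=0 T1.R1=0
T1.R0=0 T1.R1=1
T1.R0=2 T1.R1=1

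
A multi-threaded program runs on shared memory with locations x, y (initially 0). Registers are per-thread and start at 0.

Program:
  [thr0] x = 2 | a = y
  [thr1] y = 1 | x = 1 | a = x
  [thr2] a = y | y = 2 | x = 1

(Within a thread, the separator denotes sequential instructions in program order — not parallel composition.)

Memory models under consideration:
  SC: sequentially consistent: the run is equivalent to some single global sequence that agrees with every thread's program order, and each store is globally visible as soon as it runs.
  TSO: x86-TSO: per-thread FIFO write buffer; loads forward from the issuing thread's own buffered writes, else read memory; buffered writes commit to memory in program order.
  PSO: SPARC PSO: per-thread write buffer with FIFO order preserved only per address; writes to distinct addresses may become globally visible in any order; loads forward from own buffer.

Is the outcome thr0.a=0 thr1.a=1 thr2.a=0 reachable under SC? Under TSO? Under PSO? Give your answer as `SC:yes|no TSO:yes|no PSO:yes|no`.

SC:yes TSO:yes PSO:yes

outcome vector order: (thr0.a,thr1.a,thr2.a)
SC: 10 outcomes — {<0 1 0>, <0 1 1>, <1 1 0>, <1 1 1>, <1 2 0>, <1 2 1>, <2 1 0>, <2 1 1>, <2 2 0>, <2 2 1>}
TSO: 12 outcomes — {<0 1 0>, <0 1 1>, <0 2 0>, <0 2 1>, <1 1 0>, <1 1 1>, <1 2 0>, <1 2 1>, <2 1 0>, <2 1 1>, <2 2 0>, <2 2 1>}
PSO: 12 outcomes — {<0 1 0>, <0 1 1>, <0 2 0>, <0 2 1>, <1 1 0>, <1 1 1>, <1 2 0>, <1 2 1>, <2 1 0>, <2 1 1>, <2 2 0>, <2 2 1>}
target <0 1 0> ∈ {SC,TSO,PSO}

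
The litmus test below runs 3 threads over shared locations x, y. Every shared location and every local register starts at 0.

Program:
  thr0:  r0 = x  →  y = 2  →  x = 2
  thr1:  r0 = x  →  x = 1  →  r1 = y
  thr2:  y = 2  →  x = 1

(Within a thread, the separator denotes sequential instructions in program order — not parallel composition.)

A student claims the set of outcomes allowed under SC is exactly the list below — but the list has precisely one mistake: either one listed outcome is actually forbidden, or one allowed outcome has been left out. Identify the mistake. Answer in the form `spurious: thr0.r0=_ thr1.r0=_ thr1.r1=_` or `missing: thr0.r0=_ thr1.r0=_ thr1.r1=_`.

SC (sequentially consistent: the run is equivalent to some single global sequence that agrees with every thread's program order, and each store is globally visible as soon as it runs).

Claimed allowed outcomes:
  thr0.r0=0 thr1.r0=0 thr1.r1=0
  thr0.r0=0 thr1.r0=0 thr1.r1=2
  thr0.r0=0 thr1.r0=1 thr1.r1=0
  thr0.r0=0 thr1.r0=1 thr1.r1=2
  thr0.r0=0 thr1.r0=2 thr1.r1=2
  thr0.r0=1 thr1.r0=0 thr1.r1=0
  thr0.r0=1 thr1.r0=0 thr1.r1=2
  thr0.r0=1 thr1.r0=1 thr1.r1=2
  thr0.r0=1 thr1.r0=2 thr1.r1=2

outcome vector order: (thr0.r0,thr1.r0,thr1.r1)
under SC → 0/0/0; 0/0/2; 0/1/2; 0/2/2; 1/0/0; 1/0/2; 1/1/2; 1/2/2
claimed∖SC = {0/1/0}

spurious: thr0.r0=0 thr1.r0=1 thr1.r1=0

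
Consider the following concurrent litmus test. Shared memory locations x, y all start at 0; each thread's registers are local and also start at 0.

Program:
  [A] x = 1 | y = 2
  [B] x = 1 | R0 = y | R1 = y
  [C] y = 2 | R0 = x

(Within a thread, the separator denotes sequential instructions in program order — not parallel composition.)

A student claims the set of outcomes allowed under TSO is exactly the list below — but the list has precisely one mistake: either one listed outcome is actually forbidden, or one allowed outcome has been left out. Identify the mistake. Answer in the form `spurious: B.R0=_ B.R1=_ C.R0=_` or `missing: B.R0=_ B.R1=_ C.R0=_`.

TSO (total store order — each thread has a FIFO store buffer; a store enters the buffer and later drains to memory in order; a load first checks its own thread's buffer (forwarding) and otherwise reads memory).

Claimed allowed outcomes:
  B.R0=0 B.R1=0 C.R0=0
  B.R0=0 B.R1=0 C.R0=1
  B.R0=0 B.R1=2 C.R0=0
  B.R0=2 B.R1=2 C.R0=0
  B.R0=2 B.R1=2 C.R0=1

missing: B.R0=0 B.R1=2 C.R0=1

outcome vector order: (B.R0,B.R1,C.R0)
under TSO → <0 0 0>; <0 0 1>; <0 2 0>; <0 2 1>; <2 2 0>; <2 2 1>
TSO∖claimed = {<0 2 1>}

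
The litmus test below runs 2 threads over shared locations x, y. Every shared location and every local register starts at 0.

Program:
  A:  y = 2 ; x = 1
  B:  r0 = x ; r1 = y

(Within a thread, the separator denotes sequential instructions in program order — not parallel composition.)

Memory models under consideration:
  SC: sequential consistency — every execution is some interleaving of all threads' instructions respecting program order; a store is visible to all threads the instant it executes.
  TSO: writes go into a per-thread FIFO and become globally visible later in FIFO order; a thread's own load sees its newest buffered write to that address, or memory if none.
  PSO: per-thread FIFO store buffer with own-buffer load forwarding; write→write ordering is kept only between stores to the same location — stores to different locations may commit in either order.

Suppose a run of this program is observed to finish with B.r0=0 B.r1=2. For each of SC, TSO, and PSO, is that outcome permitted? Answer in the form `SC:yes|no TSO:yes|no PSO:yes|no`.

SC:yes TSO:yes PSO:yes

outcome vector order: (B.r0,B.r1)
SC (3): 0/0 0/2 1/2
TSO (3): 0/0 0/2 1/2
PSO (4): 0/0 0/2 1/0 1/2
target 0/2 ∈ {SC,TSO,PSO}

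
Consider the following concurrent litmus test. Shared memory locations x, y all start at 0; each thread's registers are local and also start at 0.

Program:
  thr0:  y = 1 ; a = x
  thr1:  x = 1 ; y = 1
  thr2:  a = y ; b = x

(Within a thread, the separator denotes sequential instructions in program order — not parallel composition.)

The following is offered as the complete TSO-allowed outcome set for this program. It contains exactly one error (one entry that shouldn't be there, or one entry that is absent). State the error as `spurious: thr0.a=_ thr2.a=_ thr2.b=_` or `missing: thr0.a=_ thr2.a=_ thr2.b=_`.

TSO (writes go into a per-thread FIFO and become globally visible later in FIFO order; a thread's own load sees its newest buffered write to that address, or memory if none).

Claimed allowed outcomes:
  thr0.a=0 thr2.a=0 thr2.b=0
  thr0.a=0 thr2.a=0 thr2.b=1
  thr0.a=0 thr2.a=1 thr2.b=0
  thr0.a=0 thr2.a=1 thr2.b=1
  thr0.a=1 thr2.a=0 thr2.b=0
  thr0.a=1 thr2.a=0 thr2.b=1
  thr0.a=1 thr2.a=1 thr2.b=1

missing: thr0.a=1 thr2.a=1 thr2.b=0

outcome vector order: (thr0.a,thr2.a,thr2.b)
[TSO] allowed = {(0,0,0), (0,0,1), (0,1,0), (0,1,1), (1,0,0), (1,0,1), (1,1,0), (1,1,1)}
TSO∖claimed = {(1,1,0)}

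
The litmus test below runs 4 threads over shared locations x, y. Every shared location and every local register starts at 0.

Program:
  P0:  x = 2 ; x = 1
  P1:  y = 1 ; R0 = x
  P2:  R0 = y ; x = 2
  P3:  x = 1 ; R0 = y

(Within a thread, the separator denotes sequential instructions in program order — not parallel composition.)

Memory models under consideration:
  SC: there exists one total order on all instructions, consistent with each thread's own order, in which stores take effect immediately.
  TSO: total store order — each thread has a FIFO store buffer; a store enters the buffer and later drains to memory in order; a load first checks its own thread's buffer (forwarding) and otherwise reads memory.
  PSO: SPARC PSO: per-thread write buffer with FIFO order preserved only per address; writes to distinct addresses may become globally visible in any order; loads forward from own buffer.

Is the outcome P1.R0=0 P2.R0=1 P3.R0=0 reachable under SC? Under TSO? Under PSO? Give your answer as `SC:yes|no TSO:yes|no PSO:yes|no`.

outcome vector order: (P1.R0,P2.R0,P3.R0)
SC (10): 0/0/1; 0/1/1; 1/0/0; 1/0/1; 1/1/0; 1/1/1; 2/0/0; 2/0/1; 2/1/0; 2/1/1
TSO (12): 0/0/0; 0/0/1; 0/1/0; 0/1/1; 1/0/0; 1/0/1; 1/1/0; 1/1/1; 2/0/0; 2/0/1; 2/1/0; 2/1/1
PSO (12): 0/0/0; 0/0/1; 0/1/0; 0/1/1; 1/0/0; 1/0/1; 1/1/0; 1/1/1; 2/0/0; 2/0/1; 2/1/0; 2/1/1
target 0/1/0 ∈ {TSO,PSO}

SC:no TSO:yes PSO:yes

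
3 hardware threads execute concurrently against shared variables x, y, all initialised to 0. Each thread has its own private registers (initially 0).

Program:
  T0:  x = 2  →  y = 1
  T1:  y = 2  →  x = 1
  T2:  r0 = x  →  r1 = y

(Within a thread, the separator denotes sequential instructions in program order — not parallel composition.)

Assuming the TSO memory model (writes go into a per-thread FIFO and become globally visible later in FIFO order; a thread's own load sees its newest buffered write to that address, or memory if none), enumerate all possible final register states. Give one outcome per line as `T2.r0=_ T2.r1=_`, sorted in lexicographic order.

outcome vector order: (T2.r0,T2.r1)
|TSO outcomes| = 8

T2.r0=0 T2.r1=0
T2.r0=0 T2.r1=1
T2.r0=0 T2.r1=2
T2.r0=1 T2.r1=1
T2.r0=1 T2.r1=2
T2.r0=2 T2.r1=0
T2.r0=2 T2.r1=1
T2.r0=2 T2.r1=2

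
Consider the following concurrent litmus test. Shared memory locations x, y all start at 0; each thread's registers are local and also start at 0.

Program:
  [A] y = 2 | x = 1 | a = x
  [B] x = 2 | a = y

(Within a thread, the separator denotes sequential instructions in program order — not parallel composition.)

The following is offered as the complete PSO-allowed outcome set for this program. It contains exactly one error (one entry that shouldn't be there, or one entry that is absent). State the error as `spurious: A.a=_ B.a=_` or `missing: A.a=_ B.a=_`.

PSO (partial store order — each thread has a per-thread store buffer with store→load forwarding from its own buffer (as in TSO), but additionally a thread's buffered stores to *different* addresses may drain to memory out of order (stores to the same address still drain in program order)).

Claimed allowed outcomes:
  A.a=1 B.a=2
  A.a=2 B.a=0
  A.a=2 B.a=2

missing: A.a=1 B.a=0

outcome vector order: (A.a,B.a)
PSO (4): <1 0>, <1 2>, <2 0>, <2 2>
PSO∖claimed = {<1 0>}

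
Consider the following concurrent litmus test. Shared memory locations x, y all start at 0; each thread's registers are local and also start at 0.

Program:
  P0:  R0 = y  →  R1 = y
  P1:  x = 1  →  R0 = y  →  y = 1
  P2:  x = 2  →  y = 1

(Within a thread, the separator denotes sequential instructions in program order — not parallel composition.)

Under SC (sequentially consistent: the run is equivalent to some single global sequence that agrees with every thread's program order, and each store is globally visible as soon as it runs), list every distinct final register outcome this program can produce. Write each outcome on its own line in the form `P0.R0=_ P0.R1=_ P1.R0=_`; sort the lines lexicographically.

outcome vector order: (P0.R0,P0.R1,P1.R0)
|SC outcomes| = 6

P0.R0=0 P0.R1=0 P1.R0=0
P0.R0=0 P0.R1=0 P1.R0=1
P0.R0=0 P0.R1=1 P1.R0=0
P0.R0=0 P0.R1=1 P1.R0=1
P0.R0=1 P0.R1=1 P1.R0=0
P0.R0=1 P0.R1=1 P1.R0=1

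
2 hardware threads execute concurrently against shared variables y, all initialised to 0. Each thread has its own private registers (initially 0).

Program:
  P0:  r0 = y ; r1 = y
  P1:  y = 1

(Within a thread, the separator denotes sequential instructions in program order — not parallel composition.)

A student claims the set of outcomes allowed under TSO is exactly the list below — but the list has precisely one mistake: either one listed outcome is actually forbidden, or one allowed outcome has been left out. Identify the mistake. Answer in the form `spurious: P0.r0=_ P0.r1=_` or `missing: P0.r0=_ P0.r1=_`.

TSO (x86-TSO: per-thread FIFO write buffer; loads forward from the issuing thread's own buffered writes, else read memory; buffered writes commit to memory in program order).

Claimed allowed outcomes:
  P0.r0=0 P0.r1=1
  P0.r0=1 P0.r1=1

missing: P0.r0=0 P0.r1=0

outcome vector order: (P0.r0,P0.r1)
under TSO → <0 0> <0 1> <1 1>
TSO∖claimed = {<0 0>}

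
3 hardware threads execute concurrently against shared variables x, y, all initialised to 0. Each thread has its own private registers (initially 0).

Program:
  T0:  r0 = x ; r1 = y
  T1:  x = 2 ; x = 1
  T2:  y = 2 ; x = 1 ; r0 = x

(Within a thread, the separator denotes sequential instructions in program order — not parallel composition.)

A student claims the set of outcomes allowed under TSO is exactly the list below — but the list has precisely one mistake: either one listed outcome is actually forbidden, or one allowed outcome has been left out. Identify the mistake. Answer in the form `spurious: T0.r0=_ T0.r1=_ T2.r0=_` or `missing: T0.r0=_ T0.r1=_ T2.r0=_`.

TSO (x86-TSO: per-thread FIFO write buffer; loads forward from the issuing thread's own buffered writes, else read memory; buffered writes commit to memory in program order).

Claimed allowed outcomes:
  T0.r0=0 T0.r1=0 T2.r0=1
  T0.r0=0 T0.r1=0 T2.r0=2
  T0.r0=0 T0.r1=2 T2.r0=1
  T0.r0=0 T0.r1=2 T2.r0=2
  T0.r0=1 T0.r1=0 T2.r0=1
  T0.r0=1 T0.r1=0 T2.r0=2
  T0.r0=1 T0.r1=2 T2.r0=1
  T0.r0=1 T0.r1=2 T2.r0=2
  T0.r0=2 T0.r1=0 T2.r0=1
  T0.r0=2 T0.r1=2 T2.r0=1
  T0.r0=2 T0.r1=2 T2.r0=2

spurious: T0.r0=1 T0.r1=0 T2.r0=2

outcome vector order: (T0.r0,T0.r1,T2.r0)
under TSO → 001 002 021 022 101 121 122 201 221 222
claimed∖TSO = {102}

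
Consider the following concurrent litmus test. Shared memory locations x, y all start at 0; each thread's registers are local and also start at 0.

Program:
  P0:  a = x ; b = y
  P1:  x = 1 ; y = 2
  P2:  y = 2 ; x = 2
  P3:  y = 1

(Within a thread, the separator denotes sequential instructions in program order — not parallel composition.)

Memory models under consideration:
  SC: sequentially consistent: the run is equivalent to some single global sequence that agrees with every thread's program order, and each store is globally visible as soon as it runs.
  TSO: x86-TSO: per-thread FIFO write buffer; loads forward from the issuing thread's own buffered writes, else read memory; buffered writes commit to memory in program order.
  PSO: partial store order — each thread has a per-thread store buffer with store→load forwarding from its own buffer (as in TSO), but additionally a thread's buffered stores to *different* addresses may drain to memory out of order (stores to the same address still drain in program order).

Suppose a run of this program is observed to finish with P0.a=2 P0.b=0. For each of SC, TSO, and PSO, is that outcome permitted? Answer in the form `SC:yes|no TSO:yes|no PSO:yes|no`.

SC:no TSO:no PSO:yes

outcome vector order: (P0.a,P0.b)
under SC → 0/0, 0/1, 0/2, 1/0, 1/1, 1/2, 2/1, 2/2
under TSO → 0/0, 0/1, 0/2, 1/0, 1/1, 1/2, 2/1, 2/2
under PSO → 0/0, 0/1, 0/2, 1/0, 1/1, 1/2, 2/0, 2/1, 2/2
target 2/0 ∈ {PSO}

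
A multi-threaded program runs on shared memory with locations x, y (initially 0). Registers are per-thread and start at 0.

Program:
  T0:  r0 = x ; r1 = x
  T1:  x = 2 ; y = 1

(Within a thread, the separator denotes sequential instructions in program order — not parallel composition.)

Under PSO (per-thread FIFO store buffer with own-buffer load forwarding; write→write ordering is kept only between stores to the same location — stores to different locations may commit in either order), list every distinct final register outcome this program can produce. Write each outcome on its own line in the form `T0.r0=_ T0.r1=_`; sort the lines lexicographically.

outcome vector order: (T0.r0,T0.r1)
|PSO outcomes| = 3

T0.r0=0 T0.r1=0
T0.r0=0 T0.r1=2
T0.r0=2 T0.r1=2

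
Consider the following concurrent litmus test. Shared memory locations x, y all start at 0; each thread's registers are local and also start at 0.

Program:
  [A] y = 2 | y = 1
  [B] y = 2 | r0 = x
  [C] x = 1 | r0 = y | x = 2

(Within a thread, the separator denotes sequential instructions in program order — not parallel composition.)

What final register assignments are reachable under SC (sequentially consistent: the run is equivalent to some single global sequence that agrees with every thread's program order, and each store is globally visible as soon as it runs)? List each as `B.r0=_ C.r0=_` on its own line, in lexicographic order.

outcome vector order: (B.r0,C.r0)
|SC outcomes| = 8

B.r0=0 C.r0=1
B.r0=0 C.r0=2
B.r0=1 C.r0=0
B.r0=1 C.r0=1
B.r0=1 C.r0=2
B.r0=2 C.r0=0
B.r0=2 C.r0=1
B.r0=2 C.r0=2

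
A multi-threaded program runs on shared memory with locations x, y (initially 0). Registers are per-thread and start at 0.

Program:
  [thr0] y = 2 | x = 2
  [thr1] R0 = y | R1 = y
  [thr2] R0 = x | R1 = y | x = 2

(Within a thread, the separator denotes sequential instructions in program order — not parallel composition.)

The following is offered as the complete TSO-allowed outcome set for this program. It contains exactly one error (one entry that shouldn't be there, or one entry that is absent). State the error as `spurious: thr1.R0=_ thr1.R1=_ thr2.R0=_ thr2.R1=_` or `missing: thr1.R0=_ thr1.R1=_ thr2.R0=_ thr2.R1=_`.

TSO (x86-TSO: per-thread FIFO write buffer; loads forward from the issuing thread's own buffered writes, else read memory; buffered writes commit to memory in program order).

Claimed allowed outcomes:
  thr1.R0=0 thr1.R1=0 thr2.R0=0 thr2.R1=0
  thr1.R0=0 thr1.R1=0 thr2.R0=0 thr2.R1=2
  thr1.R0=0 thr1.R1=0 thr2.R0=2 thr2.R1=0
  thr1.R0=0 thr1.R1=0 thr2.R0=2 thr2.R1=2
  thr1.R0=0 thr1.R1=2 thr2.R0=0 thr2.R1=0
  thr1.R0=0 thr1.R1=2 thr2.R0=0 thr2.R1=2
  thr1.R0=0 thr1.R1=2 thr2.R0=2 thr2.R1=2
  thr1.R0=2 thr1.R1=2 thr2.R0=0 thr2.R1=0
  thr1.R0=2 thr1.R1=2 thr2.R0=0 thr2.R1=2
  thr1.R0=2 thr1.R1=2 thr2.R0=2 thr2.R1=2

spurious: thr1.R0=0 thr1.R1=0 thr2.R0=2 thr2.R1=0

outcome vector order: (thr1.R0,thr1.R1,thr2.R0,thr2.R1)
TSO: 9 outcomes — {(0,0,0,0) (0,0,0,2) (0,0,2,2) (0,2,0,0) (0,2,0,2) (0,2,2,2) (2,2,0,0) (2,2,0,2) (2,2,2,2)}
claimed∖TSO = {(0,0,2,0)}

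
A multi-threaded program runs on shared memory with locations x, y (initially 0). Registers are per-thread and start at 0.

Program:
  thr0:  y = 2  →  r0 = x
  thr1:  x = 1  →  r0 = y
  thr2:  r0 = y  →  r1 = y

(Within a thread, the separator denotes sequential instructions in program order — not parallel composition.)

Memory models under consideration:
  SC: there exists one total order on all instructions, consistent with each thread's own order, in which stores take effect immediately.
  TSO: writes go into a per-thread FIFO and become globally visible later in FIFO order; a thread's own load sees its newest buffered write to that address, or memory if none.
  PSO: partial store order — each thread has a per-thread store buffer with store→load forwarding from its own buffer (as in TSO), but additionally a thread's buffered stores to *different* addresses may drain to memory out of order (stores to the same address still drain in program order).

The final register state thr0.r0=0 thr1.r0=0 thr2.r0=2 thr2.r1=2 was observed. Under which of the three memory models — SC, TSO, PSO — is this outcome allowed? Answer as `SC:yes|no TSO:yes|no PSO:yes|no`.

SC:no TSO:yes PSO:yes

outcome vector order: (thr0.r0,thr1.r0,thr2.r0,thr2.r1)
SC (9): <0 2 0 0>, <0 2 0 2>, <0 2 2 2>, <1 0 0 0>, <1 0 0 2>, <1 0 2 2>, <1 2 0 0>, <1 2 0 2>, <1 2 2 2>
TSO (12): <0 0 0 0>, <0 0 0 2>, <0 0 2 2>, <0 2 0 0>, <0 2 0 2>, <0 2 2 2>, <1 0 0 0>, <1 0 0 2>, <1 0 2 2>, <1 2 0 0>, <1 2 0 2>, <1 2 2 2>
PSO (12): <0 0 0 0>, <0 0 0 2>, <0 0 2 2>, <0 2 0 0>, <0 2 0 2>, <0 2 2 2>, <1 0 0 0>, <1 0 0 2>, <1 0 2 2>, <1 2 0 0>, <1 2 0 2>, <1 2 2 2>
target <0 0 2 2> ∈ {TSO,PSO}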